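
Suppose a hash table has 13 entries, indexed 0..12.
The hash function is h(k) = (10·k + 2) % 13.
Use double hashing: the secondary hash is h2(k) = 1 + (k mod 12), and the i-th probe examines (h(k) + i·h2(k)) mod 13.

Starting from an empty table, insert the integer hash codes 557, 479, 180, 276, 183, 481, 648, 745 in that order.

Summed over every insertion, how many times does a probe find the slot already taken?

4

557: h=8 => slot 8
479: h=8, h2=12, probe 8,7 => slot 7
180: h=8, h2=1, probe 8,9 => slot 9
276: h=6 => slot 6
183: h=12 => slot 12
481: h=2 => slot 2
648: h=8, h2=1, probe 8,9,10 => slot 10
745: h=3 => slot 3
Table: [—, —, 481, 745, —, —, 276, 479, 557, 180, 648, —, 183]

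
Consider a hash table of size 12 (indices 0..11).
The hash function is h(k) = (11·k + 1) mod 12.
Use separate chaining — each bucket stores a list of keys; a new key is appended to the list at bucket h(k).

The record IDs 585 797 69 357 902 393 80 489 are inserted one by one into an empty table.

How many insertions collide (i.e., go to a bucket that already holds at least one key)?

4

Insert 585: h=4, bucket 4 empty -> new chain.
Insert 797: h=8, bucket 8 empty -> new chain.
Insert 69: h=4, bucket 4 nonempty -> append to chain.
Insert 357: h=4, bucket 4 nonempty -> append to chain.
Insert 902: h=11, bucket 11 empty -> new chain.
Insert 393: h=4, bucket 4 nonempty -> append to chain.
Insert 80: h=5, bucket 5 empty -> new chain.
Insert 489: h=4, bucket 4 nonempty -> append to chain.
Final buckets:
0: .
1: .
2: .
3: .
4: 585 -> 69 -> 357 -> 393 -> 489
5: 80
6: .
7: .
8: 797
9: .
10: .
11: 902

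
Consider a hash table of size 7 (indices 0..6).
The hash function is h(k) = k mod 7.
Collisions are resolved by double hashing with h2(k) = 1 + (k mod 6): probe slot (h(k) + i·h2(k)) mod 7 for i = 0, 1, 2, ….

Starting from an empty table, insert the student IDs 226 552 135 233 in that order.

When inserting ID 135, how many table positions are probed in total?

226 hashes to 2; slot 2 is free → place at 2.
552 hashes to 6; slot 6 is free → place at 6.
135 hashes to 2, h2=4; 2,6 taken → place at 3.
233 hashes to 2, h2=6; 2 taken → place at 1.
Table: [—, 233, 226, 135, —, —, 552]

3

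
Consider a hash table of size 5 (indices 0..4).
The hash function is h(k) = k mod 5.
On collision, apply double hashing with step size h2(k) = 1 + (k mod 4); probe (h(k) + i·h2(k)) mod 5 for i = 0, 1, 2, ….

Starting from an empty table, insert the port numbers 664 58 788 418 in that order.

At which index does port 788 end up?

0

664: h=4 -> slot 4
58: h=3 -> slot 3
788: h=3, h2=1, probe 3,4,0 -> slot 0
418: h=3, h2=3, probe 3,1 -> slot 1
Table: [788, 418, _, 58, 664]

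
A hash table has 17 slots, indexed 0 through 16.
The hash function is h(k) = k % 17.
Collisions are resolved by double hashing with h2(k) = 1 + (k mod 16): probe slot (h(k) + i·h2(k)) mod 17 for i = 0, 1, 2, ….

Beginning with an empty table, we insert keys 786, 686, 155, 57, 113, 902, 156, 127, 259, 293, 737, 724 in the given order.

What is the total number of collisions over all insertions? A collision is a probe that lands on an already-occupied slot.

786 hashes to 4; slot 4 is free => place at 4.
686 hashes to 6; slot 6 is free => place at 6.
155 hashes to 2; slot 2 is free => place at 2.
57 hashes to 6, h2=10; 6 taken => place at 16.
113 hashes to 11; slot 11 is free => place at 11.
902 hashes to 1; slot 1 is free => place at 1.
156 hashes to 3; slot 3 is free => place at 3.
127 hashes to 8; slot 8 is free => place at 8.
259 hashes to 4, h2=4; 4,8 taken => place at 12.
293 hashes to 4, h2=6; 4 taken => place at 10.
737 hashes to 6, h2=2; 6,8,10,12 taken => place at 14.
724 hashes to 10, h2=5; 10 taken => place at 15.
Table: [_, 902, 155, 156, 786, _, 686, _, 127, _, 293, 113, 259, _, 737, 724, 57]

9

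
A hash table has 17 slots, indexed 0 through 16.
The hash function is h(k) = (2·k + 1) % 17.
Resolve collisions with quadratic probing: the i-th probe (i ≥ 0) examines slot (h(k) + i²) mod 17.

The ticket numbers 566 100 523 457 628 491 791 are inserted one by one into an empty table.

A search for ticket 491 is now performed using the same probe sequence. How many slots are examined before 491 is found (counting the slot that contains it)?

566: h=11 → slot 11
100: h=14 → slot 14
523: h=10 → slot 10
457: h=14, probe 14,15 → slot 15
628: h=16 → slot 16
491: h=14, probe 14,15,1 → slot 1
791: h=2 → slot 2
Table: [_, 491, 791, _, _, _, _, _, _, _, 523, 566, _, _, 100, 457, 628]
Lookup 491: h=14, probe 14,15,1 → found at 1.

3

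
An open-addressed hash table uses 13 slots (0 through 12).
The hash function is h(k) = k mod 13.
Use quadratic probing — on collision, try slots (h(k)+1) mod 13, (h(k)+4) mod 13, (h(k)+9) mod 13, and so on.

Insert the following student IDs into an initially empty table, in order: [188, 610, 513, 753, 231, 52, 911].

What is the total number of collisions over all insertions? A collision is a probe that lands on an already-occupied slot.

4

188: h=6 → slot 6
610: h=12 → slot 12
513: h=6, probe 6,7 → slot 7
753: h=12, probe 12,0 → slot 0
231: h=10 → slot 10
52: h=0, probe 0,1 → slot 1
911: h=1, probe 1,2 → slot 2
Table: [753, 52, 911, ., ., ., 188, 513, ., ., 231, ., 610]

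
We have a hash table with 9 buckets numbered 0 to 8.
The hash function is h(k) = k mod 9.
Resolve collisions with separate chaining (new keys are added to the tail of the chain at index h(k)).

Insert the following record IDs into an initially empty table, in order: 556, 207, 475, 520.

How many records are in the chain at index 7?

3

Insert 556: h=7, bucket 7 empty → new chain.
Insert 207: h=0, bucket 0 empty → new chain.
Insert 475: h=7, bucket 7 nonempty → append to chain.
Insert 520: h=7, bucket 7 nonempty → append to chain.
Final buckets:
0: 207
1: _
2: _
3: _
4: _
5: _
6: _
7: 556 -> 475 -> 520
8: _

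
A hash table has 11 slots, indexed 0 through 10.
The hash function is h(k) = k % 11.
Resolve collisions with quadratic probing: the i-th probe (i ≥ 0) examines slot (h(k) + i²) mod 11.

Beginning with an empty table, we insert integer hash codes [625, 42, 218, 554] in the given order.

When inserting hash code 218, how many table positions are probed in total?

3

625: h=9 => slot 9
42: h=9, probe 9,10 => slot 10
218: h=9, probe 9,10,2 => slot 2
554: h=4 => slot 4
Table: [., ., 218, ., 554, ., ., ., ., 625, 42]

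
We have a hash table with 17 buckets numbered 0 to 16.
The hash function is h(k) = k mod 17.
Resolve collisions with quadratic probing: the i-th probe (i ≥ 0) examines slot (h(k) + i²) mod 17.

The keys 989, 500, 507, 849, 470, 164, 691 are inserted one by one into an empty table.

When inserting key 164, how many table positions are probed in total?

989: h=3 → slot 3
500: h=7 → slot 7
507: h=14 → slot 14
849: h=16 → slot 16
470: h=11 → slot 11
164: h=11, probe 11,12 → slot 12
691: h=11, probe 11,12,15 → slot 15
Table: [∅, ∅, ∅, 989, ∅, ∅, ∅, 500, ∅, ∅, ∅, 470, 164, ∅, 507, 691, 849]

2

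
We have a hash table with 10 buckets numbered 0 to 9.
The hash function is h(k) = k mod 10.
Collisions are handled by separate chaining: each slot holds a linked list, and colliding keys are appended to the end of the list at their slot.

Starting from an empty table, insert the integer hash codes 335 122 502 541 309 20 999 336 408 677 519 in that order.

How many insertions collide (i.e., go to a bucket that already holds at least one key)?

3

Insert 335: h=5, bucket 5 empty → new chain.
Insert 122: h=2, bucket 2 empty → new chain.
Insert 502: h=2, bucket 2 nonempty → append to chain.
Insert 541: h=1, bucket 1 empty → new chain.
Insert 309: h=9, bucket 9 empty → new chain.
Insert 20: h=0, bucket 0 empty → new chain.
Insert 999: h=9, bucket 9 nonempty → append to chain.
Insert 336: h=6, bucket 6 empty → new chain.
Insert 408: h=8, bucket 8 empty → new chain.
Insert 677: h=7, bucket 7 empty → new chain.
Insert 519: h=9, bucket 9 nonempty → append to chain.
Final buckets:
0: 20
1: 541
2: 122 -> 502
3: _
4: _
5: 335
6: 336
7: 677
8: 408
9: 309 -> 999 -> 519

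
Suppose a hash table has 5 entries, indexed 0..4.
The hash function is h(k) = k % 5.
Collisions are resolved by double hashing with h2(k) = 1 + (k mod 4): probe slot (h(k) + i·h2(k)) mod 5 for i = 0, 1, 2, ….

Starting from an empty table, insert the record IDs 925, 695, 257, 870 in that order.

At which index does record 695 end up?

925: h=0 -> slot 0
695: h=0, h2=4, probe 0,4 -> slot 4
257: h=2 -> slot 2
870: h=0, h2=3, probe 0,3 -> slot 3
Table: [925, —, 257, 870, 695]

4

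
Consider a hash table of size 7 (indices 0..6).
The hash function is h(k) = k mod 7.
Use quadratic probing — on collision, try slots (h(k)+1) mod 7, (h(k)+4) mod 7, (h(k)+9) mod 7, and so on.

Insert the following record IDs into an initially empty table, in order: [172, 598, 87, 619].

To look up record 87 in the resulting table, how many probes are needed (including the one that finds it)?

172: h=4 => slot 4
598: h=3 => slot 3
87: h=3, probe 3,4,0 => slot 0
619: h=3, probe 3,4,0,5 => slot 5
Table: [87, —, —, 598, 172, 619, —]
Lookup 87: h=3, probe 3,4,0 → found at 0.

3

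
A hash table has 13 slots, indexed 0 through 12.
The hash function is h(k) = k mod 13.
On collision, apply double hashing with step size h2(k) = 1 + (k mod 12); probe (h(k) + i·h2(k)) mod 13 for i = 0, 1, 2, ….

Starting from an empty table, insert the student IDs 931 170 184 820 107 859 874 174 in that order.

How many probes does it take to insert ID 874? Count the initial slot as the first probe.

931: h=8 => slot 8
170: h=1 => slot 1
184: h=2 => slot 2
820: h=1, h2=5, probe 1,6 => slot 6
107: h=3 => slot 3
859: h=1, h2=8, probe 1,9 => slot 9
874: h=3, h2=11, probe 3,1,12 => slot 12
174: h=5 => slot 5
Table: [_, 170, 184, 107, _, 174, 820, _, 931, 859, _, _, 874]

3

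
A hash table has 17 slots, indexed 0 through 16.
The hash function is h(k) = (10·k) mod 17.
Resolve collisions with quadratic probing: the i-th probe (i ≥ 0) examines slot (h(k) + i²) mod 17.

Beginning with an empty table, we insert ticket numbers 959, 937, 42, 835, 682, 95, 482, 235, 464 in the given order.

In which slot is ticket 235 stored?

959 hashes to 2; slot 2 is free -> place at 2.
937 hashes to 3; slot 3 is free -> place at 3.
42 hashes to 12; slot 12 is free -> place at 12.
835 hashes to 3; 3 taken -> place at 4.
682 hashes to 3; 3,4 taken -> place at 7.
95 hashes to 15; slot 15 is free -> place at 15.
482 hashes to 9; slot 9 is free -> place at 9.
235 hashes to 4; 4 taken -> place at 5.
464 hashes to 16; slot 16 is free -> place at 16.
Table: [-, -, 959, 937, 835, 235, -, 682, -, 482, -, -, 42, -, -, 95, 464]

5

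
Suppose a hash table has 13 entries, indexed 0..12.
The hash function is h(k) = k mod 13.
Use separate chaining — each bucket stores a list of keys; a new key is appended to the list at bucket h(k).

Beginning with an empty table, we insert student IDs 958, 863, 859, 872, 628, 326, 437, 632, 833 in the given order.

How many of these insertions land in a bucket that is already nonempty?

Insert 958: h=9, bucket 9 empty → new chain.
Insert 863: h=5, bucket 5 empty → new chain.
Insert 859: h=1, bucket 1 empty → new chain.
Insert 872: h=1, bucket 1 nonempty → append to chain.
Insert 628: h=4, bucket 4 empty → new chain.
Insert 326: h=1, bucket 1 nonempty → append to chain.
Insert 437: h=8, bucket 8 empty → new chain.
Insert 632: h=8, bucket 8 nonempty → append to chain.
Insert 833: h=1, bucket 1 nonempty → append to chain.
Final buckets:
0: ∅
1: 859 -> 872 -> 326 -> 833
2: ∅
3: ∅
4: 628
5: 863
6: ∅
7: ∅
8: 437 -> 632
9: 958
10: ∅
11: ∅
12: ∅

4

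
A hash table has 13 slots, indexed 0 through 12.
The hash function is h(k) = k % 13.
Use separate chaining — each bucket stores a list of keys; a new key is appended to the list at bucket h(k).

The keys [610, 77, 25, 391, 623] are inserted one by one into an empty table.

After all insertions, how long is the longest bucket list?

610 → bucket 12
77 → bucket 12 (collision)
25 → bucket 12 (collision)
391 → bucket 1
623 → bucket 12 (collision)
Final buckets:
0: ∅
1: 391
2: ∅
3: ∅
4: ∅
5: ∅
6: ∅
7: ∅
8: ∅
9: ∅
10: ∅
11: ∅
12: 610 -> 77 -> 25 -> 623

4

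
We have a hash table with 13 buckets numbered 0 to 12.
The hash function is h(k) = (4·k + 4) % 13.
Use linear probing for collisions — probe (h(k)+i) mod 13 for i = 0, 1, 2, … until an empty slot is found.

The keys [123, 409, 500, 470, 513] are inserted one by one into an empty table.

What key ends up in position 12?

470

123: h=2 -> slot 2
409: h=2, probe 2,3 -> slot 3
500: h=2, probe 2,3,4 -> slot 4
470: h=12 -> slot 12
513: h=2, probe 2,3,4,5 -> slot 5
Table: [., ., 123, 409, 500, 513, ., ., ., ., ., ., 470]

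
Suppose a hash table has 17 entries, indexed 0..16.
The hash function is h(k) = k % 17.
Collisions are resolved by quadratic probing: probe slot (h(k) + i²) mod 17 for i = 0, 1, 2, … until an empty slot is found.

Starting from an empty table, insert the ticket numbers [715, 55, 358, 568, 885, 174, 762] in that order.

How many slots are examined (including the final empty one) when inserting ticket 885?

715: h=1 -> slot 1
55: h=4 -> slot 4
358: h=1, probe 1,2 -> slot 2
568: h=7 -> slot 7
885: h=1, probe 1,2,5 -> slot 5
174: h=4, probe 4,5,8 -> slot 8
762: h=14 -> slot 14
Table: [_, 715, 358, _, 55, 885, _, 568, 174, _, _, _, _, _, 762, _, _]

3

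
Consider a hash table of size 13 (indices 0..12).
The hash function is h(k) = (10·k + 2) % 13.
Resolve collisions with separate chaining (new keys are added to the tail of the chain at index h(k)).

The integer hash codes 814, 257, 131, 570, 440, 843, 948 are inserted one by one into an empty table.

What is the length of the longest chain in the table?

Insert 814: h=4, bucket 4 empty -> new chain.
Insert 257: h=11, bucket 11 empty -> new chain.
Insert 131: h=12, bucket 12 empty -> new chain.
Insert 570: h=8, bucket 8 empty -> new chain.
Insert 440: h=8, bucket 8 nonempty -> append to chain.
Insert 843: h=8, bucket 8 nonempty -> append to chain.
Insert 948: h=5, bucket 5 empty -> new chain.
Final buckets:
0: .
1: .
2: .
3: .
4: 814
5: 948
6: .
7: .
8: 570 -> 440 -> 843
9: .
10: .
11: 257
12: 131

3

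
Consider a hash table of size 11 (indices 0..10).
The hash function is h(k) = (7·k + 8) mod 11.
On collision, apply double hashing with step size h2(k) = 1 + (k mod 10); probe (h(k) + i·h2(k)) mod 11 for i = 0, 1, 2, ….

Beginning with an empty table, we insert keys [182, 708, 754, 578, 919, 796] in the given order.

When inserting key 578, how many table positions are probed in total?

182 hashes to 6; slot 6 is free → place at 6.
708 hashes to 3; slot 3 is free → place at 3.
754 hashes to 6, h2=5; 6 taken → place at 0.
578 hashes to 6, h2=9; 6 taken → place at 4.
919 hashes to 6, h2=10; 6 taken → place at 5.
796 hashes to 3, h2=7; 3 taken → place at 10.
Table: [754, ∅, ∅, 708, 578, 919, 182, ∅, ∅, ∅, 796]

2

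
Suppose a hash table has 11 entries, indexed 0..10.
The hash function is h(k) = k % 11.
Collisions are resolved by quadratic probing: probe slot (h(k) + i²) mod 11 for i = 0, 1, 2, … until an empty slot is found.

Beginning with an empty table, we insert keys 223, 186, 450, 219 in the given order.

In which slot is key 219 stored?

Insert 223: h=3, slot 3 empty => index 3.
Insert 186: h=10, slot 10 empty => index 10.
Insert 450: h=10, slot 10 occupied => index 0.
Insert 219: h=10, slots 10,0,3 occupied => index 8.
Table: [450, _, _, 223, _, _, _, _, 219, _, 186]

8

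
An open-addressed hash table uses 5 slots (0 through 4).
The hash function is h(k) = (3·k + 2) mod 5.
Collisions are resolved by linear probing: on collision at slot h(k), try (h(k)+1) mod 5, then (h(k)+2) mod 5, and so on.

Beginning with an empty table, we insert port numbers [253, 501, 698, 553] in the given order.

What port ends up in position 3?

253: h=1 => slot 1
501: h=0 => slot 0
698: h=1, probe 1,2 => slot 2
553: h=1, probe 1,2,3 => slot 3
Table: [501, 253, 698, 553, -]

553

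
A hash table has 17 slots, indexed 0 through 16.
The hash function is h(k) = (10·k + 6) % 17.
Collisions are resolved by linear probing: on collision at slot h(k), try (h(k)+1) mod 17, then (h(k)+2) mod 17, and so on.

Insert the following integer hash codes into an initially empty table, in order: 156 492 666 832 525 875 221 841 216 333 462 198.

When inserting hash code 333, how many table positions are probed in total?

156: h=2 -> slot 2
492: h=13 -> slot 13
666: h=2, probe 2,3 -> slot 3
832: h=13, probe 13,14 -> slot 14
525: h=3, probe 3,4 -> slot 4
875: h=1 -> slot 1
221: h=6 -> slot 6
841: h=1, probe 1,2,3,4,5 -> slot 5
216: h=7 -> slot 7
333: h=4, probe 4,5,6,7,8 -> slot 8
462: h=2, probe 2,3,4,5,6,7,8,9 -> slot 9
198: h=14, probe 14,15 -> slot 15
Table: [—, 875, 156, 666, 525, 841, 221, 216, 333, 462, —, —, —, 492, 832, 198, —]

5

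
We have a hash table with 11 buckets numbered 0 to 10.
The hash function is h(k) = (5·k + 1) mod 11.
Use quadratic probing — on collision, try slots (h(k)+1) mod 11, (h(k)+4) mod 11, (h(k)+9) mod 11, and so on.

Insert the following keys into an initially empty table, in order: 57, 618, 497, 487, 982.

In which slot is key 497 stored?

4

57 hashes to 0; slot 0 is free -> place at 0.
618 hashes to 0; 0 taken -> place at 1.
497 hashes to 0; 0,1 taken -> place at 4.
487 hashes to 5; slot 5 is free -> place at 5.
982 hashes to 5; 5 taken -> place at 6.
Table: [57, 618, -, -, 497, 487, 982, -, -, -, -]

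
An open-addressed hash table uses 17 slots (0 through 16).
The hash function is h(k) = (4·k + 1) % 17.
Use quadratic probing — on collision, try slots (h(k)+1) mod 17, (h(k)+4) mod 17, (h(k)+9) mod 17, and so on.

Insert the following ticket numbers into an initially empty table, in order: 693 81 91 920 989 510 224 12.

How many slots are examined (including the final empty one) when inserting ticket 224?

693 hashes to 2; slot 2 is free => place at 2.
81 hashes to 2; 2 taken => place at 3.
91 hashes to 8; slot 8 is free => place at 8.
920 hashes to 9; slot 9 is free => place at 9.
989 hashes to 13; slot 13 is free => place at 13.
510 hashes to 1; slot 1 is free => place at 1.
224 hashes to 13; 13 taken => place at 14.
12 hashes to 15; slot 15 is free => place at 15.
Table: [-, 510, 693, 81, -, -, -, -, 91, 920, -, -, -, 989, 224, 12, -]

2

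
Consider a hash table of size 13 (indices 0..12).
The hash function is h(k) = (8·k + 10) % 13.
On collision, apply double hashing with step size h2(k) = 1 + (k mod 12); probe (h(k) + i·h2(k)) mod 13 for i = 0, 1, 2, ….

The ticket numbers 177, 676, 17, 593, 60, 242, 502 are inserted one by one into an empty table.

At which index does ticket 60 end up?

177 hashes to 9; slot 9 is free => place at 9.
676 hashes to 10; slot 10 is free => place at 10.
17 hashes to 3; slot 3 is free => place at 3.
593 hashes to 9, h2=6; 9 taken => place at 2.
60 hashes to 9, h2=1; 9,10 taken => place at 11.
242 hashes to 9, h2=3; 9 taken => place at 12.
502 hashes to 9, h2=11; 9 taken => place at 7.
Table: [∅, ∅, 593, 17, ∅, ∅, ∅, 502, ∅, 177, 676, 60, 242]

11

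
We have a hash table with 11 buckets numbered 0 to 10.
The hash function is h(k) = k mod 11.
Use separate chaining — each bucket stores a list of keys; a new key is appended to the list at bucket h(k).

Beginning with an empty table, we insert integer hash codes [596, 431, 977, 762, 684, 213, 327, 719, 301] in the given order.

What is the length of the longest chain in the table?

596 -> bucket 2
431 -> bucket 2 (collision)
977 -> bucket 9
762 -> bucket 3
684 -> bucket 2 (collision)
213 -> bucket 4
327 -> bucket 8
719 -> bucket 4 (collision)
301 -> bucket 4 (collision)
Final buckets:
0: .
1: .
2: 596 -> 431 -> 684
3: 762
4: 213 -> 719 -> 301
5: .
6: .
7: .
8: 327
9: 977
10: .

3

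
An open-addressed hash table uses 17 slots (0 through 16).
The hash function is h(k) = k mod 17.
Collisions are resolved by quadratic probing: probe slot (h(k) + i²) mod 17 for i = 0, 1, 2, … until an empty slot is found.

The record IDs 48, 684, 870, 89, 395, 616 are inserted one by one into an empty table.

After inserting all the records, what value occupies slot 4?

Insert 48: h=14, slot 14 empty -> index 14.
Insert 684: h=4, slot 4 empty -> index 4.
Insert 870: h=3, slot 3 empty -> index 3.
Insert 89: h=4, slot 4 occupied -> index 5.
Insert 395: h=4, slots 4,5 occupied -> index 8.
Insert 616: h=4, slots 4,5,8 occupied -> index 13.
Table: [_, _, _, 870, 684, 89, _, _, 395, _, _, _, _, 616, 48, _, _]

684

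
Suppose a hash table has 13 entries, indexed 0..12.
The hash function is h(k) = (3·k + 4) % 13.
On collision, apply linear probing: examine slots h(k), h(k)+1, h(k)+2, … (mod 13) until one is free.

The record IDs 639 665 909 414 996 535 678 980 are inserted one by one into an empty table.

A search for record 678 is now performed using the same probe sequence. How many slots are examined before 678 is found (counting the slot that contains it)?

639: h=10 => slot 10
665: h=10, probe 10,11 => slot 11
909: h=1 => slot 1
414: h=11, probe 11,12 => slot 12
996: h=2 => slot 2
535: h=10, probe 10,11,12,0 => slot 0
678: h=10, probe 10,11,12,0,1,2,3 => slot 3
980: h=6 => slot 6
Table: [535, 909, 996, 678, -, -, 980, -, -, -, 639, 665, 414]
Lookup 678: h=10, probe 10,11,12,0,1,2,3 → found at 3.

7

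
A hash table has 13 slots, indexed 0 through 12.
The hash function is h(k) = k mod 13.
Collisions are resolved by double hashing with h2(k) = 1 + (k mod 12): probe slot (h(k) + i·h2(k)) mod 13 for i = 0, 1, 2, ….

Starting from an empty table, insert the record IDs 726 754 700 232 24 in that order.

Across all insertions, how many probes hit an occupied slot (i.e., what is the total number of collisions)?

4

726: h=11 → slot 11
754: h=0 → slot 0
700: h=11, h2=5, probe 11,3 → slot 3
232: h=11, h2=5, probe 11,3,8 → slot 8
24: h=11, h2=1, probe 11,12 → slot 12
Table: [754, ., ., 700, ., ., ., ., 232, ., ., 726, 24]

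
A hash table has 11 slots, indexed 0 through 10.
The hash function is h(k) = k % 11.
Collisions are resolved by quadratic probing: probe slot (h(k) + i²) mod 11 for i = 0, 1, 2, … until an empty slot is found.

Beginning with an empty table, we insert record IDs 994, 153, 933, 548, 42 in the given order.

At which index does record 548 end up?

2

Insert 994: h=4, slot 4 empty => index 4.
Insert 153: h=10, slot 10 empty => index 10.
Insert 933: h=9, slot 9 empty => index 9.
Insert 548: h=9, slots 9,10 occupied => index 2.
Insert 42: h=9, slots 9,10,2 occupied => index 7.
Table: [∅, ∅, 548, ∅, 994, ∅, ∅, 42, ∅, 933, 153]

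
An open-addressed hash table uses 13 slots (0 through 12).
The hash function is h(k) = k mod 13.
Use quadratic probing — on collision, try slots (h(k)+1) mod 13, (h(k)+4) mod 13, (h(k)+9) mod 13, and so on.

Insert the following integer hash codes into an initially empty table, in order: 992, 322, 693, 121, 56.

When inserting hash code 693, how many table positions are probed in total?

2

Insert 992: h=4, slot 4 empty -> index 4.
Insert 322: h=10, slot 10 empty -> index 10.
Insert 693: h=4, slot 4 occupied -> index 5.
Insert 121: h=4, slots 4,5 occupied -> index 8.
Insert 56: h=4, slots 4,5,8 occupied -> index 0.
Table: [56, —, —, —, 992, 693, —, —, 121, —, 322, —, —]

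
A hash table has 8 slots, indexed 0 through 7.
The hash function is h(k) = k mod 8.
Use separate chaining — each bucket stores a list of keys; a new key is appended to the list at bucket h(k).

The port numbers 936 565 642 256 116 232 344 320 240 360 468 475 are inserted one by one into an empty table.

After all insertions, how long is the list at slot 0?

7

Insert 936: h=0, bucket 0 empty -> new chain.
Insert 565: h=5, bucket 5 empty -> new chain.
Insert 642: h=2, bucket 2 empty -> new chain.
Insert 256: h=0, bucket 0 nonempty -> append to chain.
Insert 116: h=4, bucket 4 empty -> new chain.
Insert 232: h=0, bucket 0 nonempty -> append to chain.
Insert 344: h=0, bucket 0 nonempty -> append to chain.
Insert 320: h=0, bucket 0 nonempty -> append to chain.
Insert 240: h=0, bucket 0 nonempty -> append to chain.
Insert 360: h=0, bucket 0 nonempty -> append to chain.
Insert 468: h=4, bucket 4 nonempty -> append to chain.
Insert 475: h=3, bucket 3 empty -> new chain.
Final buckets:
0: 936 -> 256 -> 232 -> 344 -> 320 -> 240 -> 360
1: _
2: 642
3: 475
4: 116 -> 468
5: 565
6: _
7: _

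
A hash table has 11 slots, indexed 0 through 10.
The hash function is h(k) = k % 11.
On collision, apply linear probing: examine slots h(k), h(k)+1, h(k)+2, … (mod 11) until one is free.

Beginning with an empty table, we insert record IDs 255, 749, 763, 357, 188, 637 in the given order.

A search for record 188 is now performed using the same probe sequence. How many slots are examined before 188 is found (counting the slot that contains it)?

255: h=2 => slot 2
749: h=1 => slot 1
763: h=4 => slot 4
357: h=5 => slot 5
188: h=1, probe 1,2,3 => slot 3
637: h=10 => slot 10
Table: [-, 749, 255, 188, 763, 357, -, -, -, -, 637]
Lookup 188: h=1, probe 1,2,3 → found at 3.

3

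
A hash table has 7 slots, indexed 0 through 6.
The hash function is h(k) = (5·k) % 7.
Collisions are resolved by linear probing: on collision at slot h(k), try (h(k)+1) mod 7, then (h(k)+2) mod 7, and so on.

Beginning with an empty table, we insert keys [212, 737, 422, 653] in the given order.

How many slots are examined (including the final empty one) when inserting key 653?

Insert 212: h=3, slot 3 empty => index 3.
Insert 737: h=3, slot 3 occupied => index 4.
Insert 422: h=3, slots 3,4 occupied => index 5.
Insert 653: h=3, slots 3,4,5 occupied => index 6.
Table: [_, _, _, 212, 737, 422, 653]

4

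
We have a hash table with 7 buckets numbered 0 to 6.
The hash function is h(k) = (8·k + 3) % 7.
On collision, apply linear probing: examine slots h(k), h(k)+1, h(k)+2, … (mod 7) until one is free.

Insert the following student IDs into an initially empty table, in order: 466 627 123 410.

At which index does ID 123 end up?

2

466: h=0 -> slot 0
627: h=0, probe 0,1 -> slot 1
123: h=0, probe 0,1,2 -> slot 2
410: h=0, probe 0,1,2,3 -> slot 3
Table: [466, 627, 123, 410, ., ., .]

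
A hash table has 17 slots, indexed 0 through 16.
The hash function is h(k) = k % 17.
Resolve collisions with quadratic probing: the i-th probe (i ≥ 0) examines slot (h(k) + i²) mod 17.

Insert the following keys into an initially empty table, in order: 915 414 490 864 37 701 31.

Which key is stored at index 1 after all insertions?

Insert 915: h=14, slot 14 empty → index 14.
Insert 414: h=6, slot 6 empty → index 6.
Insert 490: h=14, slot 14 occupied → index 15.
Insert 864: h=14, slots 14,15 occupied → index 1.
Insert 37: h=3, slot 3 empty → index 3.
Insert 701: h=4, slot 4 empty → index 4.
Insert 31: h=14, slots 14,15,1,6 occupied → index 13.
Table: [., 864, ., 37, 701, ., 414, ., ., ., ., ., ., 31, 915, 490, .]

864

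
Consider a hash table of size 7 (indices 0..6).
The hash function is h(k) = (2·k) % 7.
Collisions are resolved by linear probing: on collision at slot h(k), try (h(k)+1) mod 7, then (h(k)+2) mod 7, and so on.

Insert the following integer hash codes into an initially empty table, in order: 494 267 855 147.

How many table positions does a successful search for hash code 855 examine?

494: h=1 -> slot 1
267: h=2 -> slot 2
855: h=2, probe 2,3 -> slot 3
147: h=0 -> slot 0
Table: [147, 494, 267, 855, -, -, -]
Lookup 855: h=2, probe 2,3 → found at 3.

2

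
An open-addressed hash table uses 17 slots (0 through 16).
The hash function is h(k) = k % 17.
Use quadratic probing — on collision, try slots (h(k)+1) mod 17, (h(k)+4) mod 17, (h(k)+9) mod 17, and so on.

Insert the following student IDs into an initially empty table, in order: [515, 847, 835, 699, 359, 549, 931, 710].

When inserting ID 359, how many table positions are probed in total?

3

515 hashes to 5; slot 5 is free => place at 5.
847 hashes to 14; slot 14 is free => place at 14.
835 hashes to 2; slot 2 is free => place at 2.
699 hashes to 2; 2 taken => place at 3.
359 hashes to 2; 2,3 taken => place at 6.
549 hashes to 5; 5,6 taken => place at 9.
931 hashes to 13; slot 13 is free => place at 13.
710 hashes to 13; 13,14 taken => place at 0.
Table: [710, _, 835, 699, _, 515, 359, _, _, 549, _, _, _, 931, 847, _, _]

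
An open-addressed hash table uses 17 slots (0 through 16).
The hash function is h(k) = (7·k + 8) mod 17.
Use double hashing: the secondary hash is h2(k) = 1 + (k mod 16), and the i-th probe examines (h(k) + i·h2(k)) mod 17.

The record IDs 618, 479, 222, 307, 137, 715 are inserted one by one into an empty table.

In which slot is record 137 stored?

8

618: h=16 => slot 16
479: h=12 => slot 12
222: h=15 => slot 15
307: h=15, h2=4, probe 15,2 => slot 2
137: h=15, h2=10, probe 15,8 => slot 8
715: h=15, h2=12, probe 15,10 => slot 10
Table: [—, —, 307, —, —, —, —, —, 137, —, 715, —, 479, —, —, 222, 618]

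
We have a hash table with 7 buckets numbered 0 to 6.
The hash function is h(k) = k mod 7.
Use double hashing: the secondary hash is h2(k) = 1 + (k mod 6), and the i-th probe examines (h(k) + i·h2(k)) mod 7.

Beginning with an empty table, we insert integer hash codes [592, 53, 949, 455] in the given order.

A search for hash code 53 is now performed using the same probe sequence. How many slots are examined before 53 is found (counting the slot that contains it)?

2

592: h=4 -> slot 4
53: h=4, h2=6, probe 4,3 -> slot 3
949: h=4, h2=2, probe 4,6 -> slot 6
455: h=0 -> slot 0
Table: [455, -, -, 53, 592, -, 949]
Lookup 53: h=4, h2=6, probe 4,3 → found at 3.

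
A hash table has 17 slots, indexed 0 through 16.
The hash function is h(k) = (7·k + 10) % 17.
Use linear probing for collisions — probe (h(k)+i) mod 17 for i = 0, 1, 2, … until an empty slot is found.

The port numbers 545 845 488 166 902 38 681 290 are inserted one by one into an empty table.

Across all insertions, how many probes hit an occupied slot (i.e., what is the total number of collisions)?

7

545 hashes to 0; slot 0 is free => place at 0.
845 hashes to 9; slot 9 is free => place at 9.
488 hashes to 9; 9 taken => place at 10.
166 hashes to 16; slot 16 is free => place at 16.
902 hashes to 0; 0 taken => place at 1.
38 hashes to 4; slot 4 is free => place at 4.
681 hashes to 0; 0,1 taken => place at 2.
290 hashes to 0; 0,1,2 taken => place at 3.
Table: [545, 902, 681, 290, 38, ., ., ., ., 845, 488, ., ., ., ., ., 166]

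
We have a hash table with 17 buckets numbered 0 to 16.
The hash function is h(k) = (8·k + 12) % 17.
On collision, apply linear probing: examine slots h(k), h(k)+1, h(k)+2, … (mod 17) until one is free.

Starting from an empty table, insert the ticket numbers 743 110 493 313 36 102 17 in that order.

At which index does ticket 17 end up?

743 hashes to 6; slot 6 is free → place at 6.
110 hashes to 8; slot 8 is free → place at 8.
493 hashes to 12; slot 12 is free → place at 12.
313 hashes to 0; slot 0 is free → place at 0.
36 hashes to 11; slot 11 is free → place at 11.
102 hashes to 12; 12 taken → place at 13.
17 hashes to 12; 12,13 taken → place at 14.
Table: [313, _, _, _, _, _, 743, _, 110, _, _, 36, 493, 102, 17, _, _]

14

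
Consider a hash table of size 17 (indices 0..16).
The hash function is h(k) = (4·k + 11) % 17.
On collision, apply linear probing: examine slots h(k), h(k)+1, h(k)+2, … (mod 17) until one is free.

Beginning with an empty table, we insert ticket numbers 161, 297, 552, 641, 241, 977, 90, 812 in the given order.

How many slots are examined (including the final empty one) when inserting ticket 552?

161 hashes to 9; slot 9 is free => place at 9.
297 hashes to 9; 9 taken => place at 10.
552 hashes to 9; 9,10 taken => place at 11.
641 hashes to 8; slot 8 is free => place at 8.
241 hashes to 6; slot 6 is free => place at 6.
977 hashes to 9; 9,10,11 taken => place at 12.
90 hashes to 14; slot 14 is free => place at 14.
812 hashes to 12; 12 taken => place at 13.
Table: [_, _, _, _, _, _, 241, _, 641, 161, 297, 552, 977, 812, 90, _, _]

3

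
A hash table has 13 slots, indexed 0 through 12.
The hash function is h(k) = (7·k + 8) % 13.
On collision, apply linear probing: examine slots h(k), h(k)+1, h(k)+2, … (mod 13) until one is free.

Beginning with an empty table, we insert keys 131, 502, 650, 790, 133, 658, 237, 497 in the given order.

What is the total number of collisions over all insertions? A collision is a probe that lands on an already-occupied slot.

5

Insert 131: h=2, slot 2 empty -> index 2.
Insert 502: h=12, slot 12 empty -> index 12.
Insert 650: h=8, slot 8 empty -> index 8.
Insert 790: h=0, slot 0 empty -> index 0.
Insert 133: h=3, slot 3 empty -> index 3.
Insert 658: h=12, slots 12,0 occupied -> index 1.
Insert 237: h=3, slot 3 occupied -> index 4.
Insert 497: h=3, slots 3,4 occupied -> index 5.
Table: [790, 658, 131, 133, 237, 497, _, _, 650, _, _, _, 502]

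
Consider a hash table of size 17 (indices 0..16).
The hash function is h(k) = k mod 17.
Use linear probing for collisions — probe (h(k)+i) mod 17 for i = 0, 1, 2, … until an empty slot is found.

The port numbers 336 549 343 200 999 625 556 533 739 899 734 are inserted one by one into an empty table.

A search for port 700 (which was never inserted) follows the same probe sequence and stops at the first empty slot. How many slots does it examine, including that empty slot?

5

Insert 336: h=13, slot 13 empty → index 13.
Insert 549: h=5, slot 5 empty → index 5.
Insert 343: h=3, slot 3 empty → index 3.
Insert 200: h=13, slot 13 occupied → index 14.
Insert 999: h=13, slots 13,14 occupied → index 15.
Insert 625: h=13, slots 13,14,15 occupied → index 16.
Insert 556: h=12, slot 12 empty → index 12.
Insert 533: h=6, slot 6 empty → index 6.
Insert 739: h=8, slot 8 empty → index 8.
Insert 899: h=15, slots 15,16 occupied → index 0.
Insert 734: h=3, slot 3 occupied → index 4.
Table: [899, ∅, ∅, 343, 734, 549, 533, ∅, 739, ∅, ∅, ∅, 556, 336, 200, 999, 625]
Lookup 700: h=3, probe 3,4,5,6,7 → slot 7 empty, not found.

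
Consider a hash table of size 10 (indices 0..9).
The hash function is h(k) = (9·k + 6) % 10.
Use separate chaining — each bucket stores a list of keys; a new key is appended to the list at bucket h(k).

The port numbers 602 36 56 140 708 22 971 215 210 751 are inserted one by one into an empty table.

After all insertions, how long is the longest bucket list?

Insert 602: h=4, bucket 4 empty -> new chain.
Insert 36: h=0, bucket 0 empty -> new chain.
Insert 56: h=0, bucket 0 nonempty -> append to chain.
Insert 140: h=6, bucket 6 empty -> new chain.
Insert 708: h=8, bucket 8 empty -> new chain.
Insert 22: h=4, bucket 4 nonempty -> append to chain.
Insert 971: h=5, bucket 5 empty -> new chain.
Insert 215: h=1, bucket 1 empty -> new chain.
Insert 210: h=6, bucket 6 nonempty -> append to chain.
Insert 751: h=5, bucket 5 nonempty -> append to chain.
Final buckets:
0: 36 -> 56
1: 215
2: —
3: —
4: 602 -> 22
5: 971 -> 751
6: 140 -> 210
7: —
8: 708
9: —

2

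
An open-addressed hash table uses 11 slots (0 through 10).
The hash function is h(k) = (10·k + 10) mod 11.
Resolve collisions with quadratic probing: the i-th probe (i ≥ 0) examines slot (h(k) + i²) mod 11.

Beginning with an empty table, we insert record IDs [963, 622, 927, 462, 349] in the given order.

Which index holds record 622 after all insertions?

963: h=4 -> slot 4
622: h=4, probe 4,5 -> slot 5
927: h=7 -> slot 7
462: h=10 -> slot 10
349: h=2 -> slot 2
Table: [∅, ∅, 349, ∅, 963, 622, ∅, 927, ∅, ∅, 462]

5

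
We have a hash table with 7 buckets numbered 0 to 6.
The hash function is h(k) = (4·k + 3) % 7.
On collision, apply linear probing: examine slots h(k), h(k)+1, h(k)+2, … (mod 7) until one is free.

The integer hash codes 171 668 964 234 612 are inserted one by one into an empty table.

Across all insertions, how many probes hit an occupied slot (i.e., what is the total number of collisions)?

9

171 hashes to 1; slot 1 is free -> place at 1.
668 hashes to 1; 1 taken -> place at 2.
964 hashes to 2; 2 taken -> place at 3.
234 hashes to 1; 1,2,3 taken -> place at 4.
612 hashes to 1; 1,2,3,4 taken -> place at 5.
Table: [—, 171, 668, 964, 234, 612, —]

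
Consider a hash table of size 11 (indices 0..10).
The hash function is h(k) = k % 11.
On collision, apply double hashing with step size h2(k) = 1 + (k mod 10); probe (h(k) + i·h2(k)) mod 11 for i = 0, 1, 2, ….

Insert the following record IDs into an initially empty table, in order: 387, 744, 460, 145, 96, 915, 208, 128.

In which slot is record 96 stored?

387 hashes to 2; slot 2 is free -> place at 2.
744 hashes to 7; slot 7 is free -> place at 7.
460 hashes to 9; slot 9 is free -> place at 9.
145 hashes to 2, h2=6; 2 taken -> place at 8.
96 hashes to 8, h2=7; 8 taken -> place at 4.
915 hashes to 2, h2=6; 2,8 taken -> place at 3.
208 hashes to 10; slot 10 is free -> place at 10.
128 hashes to 7, h2=9; 7 taken -> place at 5.
Table: [., ., 387, 915, 96, 128, ., 744, 145, 460, 208]

4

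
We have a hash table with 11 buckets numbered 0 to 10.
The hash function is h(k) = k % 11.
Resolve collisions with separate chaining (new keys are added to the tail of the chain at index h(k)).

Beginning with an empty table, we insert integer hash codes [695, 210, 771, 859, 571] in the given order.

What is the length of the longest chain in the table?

3

Insert 695: h=2, bucket 2 empty → new chain.
Insert 210: h=1, bucket 1 empty → new chain.
Insert 771: h=1, bucket 1 nonempty → append to chain.
Insert 859: h=1, bucket 1 nonempty → append to chain.
Insert 571: h=10, bucket 10 empty → new chain.
Final buckets:
0: .
1: 210 -> 771 -> 859
2: 695
3: .
4: .
5: .
6: .
7: .
8: .
9: .
10: 571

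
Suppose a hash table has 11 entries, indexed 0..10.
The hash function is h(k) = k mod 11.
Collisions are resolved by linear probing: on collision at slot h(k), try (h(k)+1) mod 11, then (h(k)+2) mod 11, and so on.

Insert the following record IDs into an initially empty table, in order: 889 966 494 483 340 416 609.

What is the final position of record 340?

2

889: h=9 -> slot 9
966: h=9, probe 9,10 -> slot 10
494: h=10, probe 10,0 -> slot 0
483: h=10, probe 10,0,1 -> slot 1
340: h=10, probe 10,0,1,2 -> slot 2
416: h=9, probe 9,10,0,1,2,3 -> slot 3
609: h=4 -> slot 4
Table: [494, 483, 340, 416, 609, _, _, _, _, 889, 966]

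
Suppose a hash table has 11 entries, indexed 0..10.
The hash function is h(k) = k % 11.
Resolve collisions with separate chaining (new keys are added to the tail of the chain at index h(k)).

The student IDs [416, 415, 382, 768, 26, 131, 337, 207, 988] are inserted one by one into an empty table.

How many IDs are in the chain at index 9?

416 -> bucket 9
415 -> bucket 8
382 -> bucket 8 (collision)
768 -> bucket 9 (collision)
26 -> bucket 4
131 -> bucket 10
337 -> bucket 7
207 -> bucket 9 (collision)
988 -> bucket 9 (collision)
Final buckets:
0: ∅
1: ∅
2: ∅
3: ∅
4: 26
5: ∅
6: ∅
7: 337
8: 415 -> 382
9: 416 -> 768 -> 207 -> 988
10: 131

4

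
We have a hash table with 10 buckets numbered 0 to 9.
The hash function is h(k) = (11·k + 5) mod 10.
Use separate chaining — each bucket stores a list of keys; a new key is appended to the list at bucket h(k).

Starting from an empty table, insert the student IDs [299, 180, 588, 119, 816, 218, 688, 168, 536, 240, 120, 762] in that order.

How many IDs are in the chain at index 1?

2

299 -> bucket 4
180 -> bucket 5
588 -> bucket 3
119 -> bucket 4 (collision)
816 -> bucket 1
218 -> bucket 3 (collision)
688 -> bucket 3 (collision)
168 -> bucket 3 (collision)
536 -> bucket 1 (collision)
240 -> bucket 5 (collision)
120 -> bucket 5 (collision)
762 -> bucket 7
Final buckets:
0: _
1: 816 -> 536
2: _
3: 588 -> 218 -> 688 -> 168
4: 299 -> 119
5: 180 -> 240 -> 120
6: _
7: 762
8: _
9: _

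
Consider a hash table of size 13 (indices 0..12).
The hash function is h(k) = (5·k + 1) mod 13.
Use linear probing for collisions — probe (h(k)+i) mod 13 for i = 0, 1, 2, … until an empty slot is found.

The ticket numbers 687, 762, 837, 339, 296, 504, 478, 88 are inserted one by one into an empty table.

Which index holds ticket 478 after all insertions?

3

687 hashes to 4; slot 4 is free => place at 4.
762 hashes to 2; slot 2 is free => place at 2.
837 hashes to 0; slot 0 is free => place at 0.
339 hashes to 6; slot 6 is free => place at 6.
296 hashes to 12; slot 12 is free => place at 12.
504 hashes to 12; 12,0 taken => place at 1.
478 hashes to 12; 12,0,1,2 taken => place at 3.
88 hashes to 12; 12,0,1,2,3,4 taken => place at 5.
Table: [837, 504, 762, 478, 687, 88, 339, _, _, _, _, _, 296]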